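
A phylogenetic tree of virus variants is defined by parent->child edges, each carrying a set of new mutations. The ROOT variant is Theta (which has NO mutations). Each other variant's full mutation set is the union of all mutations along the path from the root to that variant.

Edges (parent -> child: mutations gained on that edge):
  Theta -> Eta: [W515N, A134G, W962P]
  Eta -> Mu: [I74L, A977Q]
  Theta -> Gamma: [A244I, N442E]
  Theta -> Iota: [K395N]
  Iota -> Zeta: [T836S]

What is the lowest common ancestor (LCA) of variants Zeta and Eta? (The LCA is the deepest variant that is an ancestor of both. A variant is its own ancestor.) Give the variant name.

Answer: Theta

Derivation:
Path from root to Zeta: Theta -> Iota -> Zeta
  ancestors of Zeta: {Theta, Iota, Zeta}
Path from root to Eta: Theta -> Eta
  ancestors of Eta: {Theta, Eta}
Common ancestors: {Theta}
Walk up from Eta: Eta (not in ancestors of Zeta), Theta (in ancestors of Zeta)
Deepest common ancestor (LCA) = Theta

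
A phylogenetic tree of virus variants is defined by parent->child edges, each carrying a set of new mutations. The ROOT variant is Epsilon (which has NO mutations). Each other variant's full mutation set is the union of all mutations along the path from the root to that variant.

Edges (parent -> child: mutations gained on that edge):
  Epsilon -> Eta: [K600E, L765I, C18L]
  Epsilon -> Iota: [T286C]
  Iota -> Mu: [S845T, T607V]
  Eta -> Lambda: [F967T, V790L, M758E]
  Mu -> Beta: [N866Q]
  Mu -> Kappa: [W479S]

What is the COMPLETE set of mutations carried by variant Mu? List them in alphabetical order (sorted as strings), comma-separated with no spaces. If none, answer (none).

At Epsilon: gained [] -> total []
At Iota: gained ['T286C'] -> total ['T286C']
At Mu: gained ['S845T', 'T607V'] -> total ['S845T', 'T286C', 'T607V']

Answer: S845T,T286C,T607V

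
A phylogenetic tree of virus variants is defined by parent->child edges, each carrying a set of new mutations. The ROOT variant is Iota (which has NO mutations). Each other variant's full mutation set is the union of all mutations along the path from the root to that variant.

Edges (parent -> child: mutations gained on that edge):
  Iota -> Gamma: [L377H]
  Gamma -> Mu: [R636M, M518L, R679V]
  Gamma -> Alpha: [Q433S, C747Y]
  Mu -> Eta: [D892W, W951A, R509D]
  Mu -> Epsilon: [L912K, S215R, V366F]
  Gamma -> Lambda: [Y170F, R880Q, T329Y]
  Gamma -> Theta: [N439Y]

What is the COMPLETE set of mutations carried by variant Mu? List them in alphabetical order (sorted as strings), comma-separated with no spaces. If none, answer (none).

At Iota: gained [] -> total []
At Gamma: gained ['L377H'] -> total ['L377H']
At Mu: gained ['R636M', 'M518L', 'R679V'] -> total ['L377H', 'M518L', 'R636M', 'R679V']

Answer: L377H,M518L,R636M,R679V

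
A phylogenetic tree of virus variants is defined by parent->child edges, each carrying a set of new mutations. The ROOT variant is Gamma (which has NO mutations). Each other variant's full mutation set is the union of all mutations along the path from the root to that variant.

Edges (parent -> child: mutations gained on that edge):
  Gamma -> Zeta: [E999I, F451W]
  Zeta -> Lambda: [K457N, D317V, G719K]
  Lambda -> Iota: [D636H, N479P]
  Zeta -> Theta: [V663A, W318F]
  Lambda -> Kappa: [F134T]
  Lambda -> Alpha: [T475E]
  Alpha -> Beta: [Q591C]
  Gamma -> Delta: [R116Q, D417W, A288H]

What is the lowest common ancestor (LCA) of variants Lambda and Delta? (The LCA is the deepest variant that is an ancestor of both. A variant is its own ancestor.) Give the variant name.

Path from root to Lambda: Gamma -> Zeta -> Lambda
  ancestors of Lambda: {Gamma, Zeta, Lambda}
Path from root to Delta: Gamma -> Delta
  ancestors of Delta: {Gamma, Delta}
Common ancestors: {Gamma}
Walk up from Delta: Delta (not in ancestors of Lambda), Gamma (in ancestors of Lambda)
Deepest common ancestor (LCA) = Gamma

Answer: Gamma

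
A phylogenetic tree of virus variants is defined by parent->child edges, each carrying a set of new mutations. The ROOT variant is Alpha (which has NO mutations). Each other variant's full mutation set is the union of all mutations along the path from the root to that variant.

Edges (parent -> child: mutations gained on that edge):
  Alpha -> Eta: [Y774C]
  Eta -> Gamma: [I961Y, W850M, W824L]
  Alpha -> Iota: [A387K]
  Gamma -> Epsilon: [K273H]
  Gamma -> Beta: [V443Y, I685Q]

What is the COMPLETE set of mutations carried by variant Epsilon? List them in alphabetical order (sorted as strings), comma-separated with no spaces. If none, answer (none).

At Alpha: gained [] -> total []
At Eta: gained ['Y774C'] -> total ['Y774C']
At Gamma: gained ['I961Y', 'W850M', 'W824L'] -> total ['I961Y', 'W824L', 'W850M', 'Y774C']
At Epsilon: gained ['K273H'] -> total ['I961Y', 'K273H', 'W824L', 'W850M', 'Y774C']

Answer: I961Y,K273H,W824L,W850M,Y774C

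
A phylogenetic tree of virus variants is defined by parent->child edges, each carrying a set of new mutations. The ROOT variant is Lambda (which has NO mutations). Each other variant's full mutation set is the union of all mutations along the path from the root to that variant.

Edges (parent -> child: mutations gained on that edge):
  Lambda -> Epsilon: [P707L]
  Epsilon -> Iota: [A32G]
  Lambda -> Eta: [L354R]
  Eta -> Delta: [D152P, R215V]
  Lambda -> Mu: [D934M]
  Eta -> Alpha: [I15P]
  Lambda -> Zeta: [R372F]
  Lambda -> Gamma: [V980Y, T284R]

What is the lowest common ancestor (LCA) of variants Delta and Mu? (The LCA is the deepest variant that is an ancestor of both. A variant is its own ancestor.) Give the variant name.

Path from root to Delta: Lambda -> Eta -> Delta
  ancestors of Delta: {Lambda, Eta, Delta}
Path from root to Mu: Lambda -> Mu
  ancestors of Mu: {Lambda, Mu}
Common ancestors: {Lambda}
Walk up from Mu: Mu (not in ancestors of Delta), Lambda (in ancestors of Delta)
Deepest common ancestor (LCA) = Lambda

Answer: Lambda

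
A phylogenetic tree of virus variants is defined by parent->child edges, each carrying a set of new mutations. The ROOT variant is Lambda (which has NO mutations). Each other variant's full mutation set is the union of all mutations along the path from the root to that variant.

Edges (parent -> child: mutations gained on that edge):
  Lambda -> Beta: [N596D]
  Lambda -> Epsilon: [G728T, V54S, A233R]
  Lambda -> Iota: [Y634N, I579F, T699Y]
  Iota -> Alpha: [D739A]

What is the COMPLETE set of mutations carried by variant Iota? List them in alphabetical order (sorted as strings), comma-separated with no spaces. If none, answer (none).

Answer: I579F,T699Y,Y634N

Derivation:
At Lambda: gained [] -> total []
At Iota: gained ['Y634N', 'I579F', 'T699Y'] -> total ['I579F', 'T699Y', 'Y634N']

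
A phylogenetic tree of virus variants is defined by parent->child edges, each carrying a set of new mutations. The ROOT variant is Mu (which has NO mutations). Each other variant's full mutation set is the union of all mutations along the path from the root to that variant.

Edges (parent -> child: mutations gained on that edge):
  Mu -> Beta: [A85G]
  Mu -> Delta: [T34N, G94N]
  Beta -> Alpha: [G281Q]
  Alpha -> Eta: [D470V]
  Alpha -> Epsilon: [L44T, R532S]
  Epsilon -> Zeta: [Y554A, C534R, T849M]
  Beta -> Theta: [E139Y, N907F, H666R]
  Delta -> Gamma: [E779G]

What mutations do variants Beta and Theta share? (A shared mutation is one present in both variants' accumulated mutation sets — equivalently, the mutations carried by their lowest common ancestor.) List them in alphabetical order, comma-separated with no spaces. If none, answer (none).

Answer: A85G

Derivation:
Accumulating mutations along path to Beta:
  At Mu: gained [] -> total []
  At Beta: gained ['A85G'] -> total ['A85G']
Mutations(Beta) = ['A85G']
Accumulating mutations along path to Theta:
  At Mu: gained [] -> total []
  At Beta: gained ['A85G'] -> total ['A85G']
  At Theta: gained ['E139Y', 'N907F', 'H666R'] -> total ['A85G', 'E139Y', 'H666R', 'N907F']
Mutations(Theta) = ['A85G', 'E139Y', 'H666R', 'N907F']
Intersection: ['A85G'] ∩ ['A85G', 'E139Y', 'H666R', 'N907F'] = ['A85G']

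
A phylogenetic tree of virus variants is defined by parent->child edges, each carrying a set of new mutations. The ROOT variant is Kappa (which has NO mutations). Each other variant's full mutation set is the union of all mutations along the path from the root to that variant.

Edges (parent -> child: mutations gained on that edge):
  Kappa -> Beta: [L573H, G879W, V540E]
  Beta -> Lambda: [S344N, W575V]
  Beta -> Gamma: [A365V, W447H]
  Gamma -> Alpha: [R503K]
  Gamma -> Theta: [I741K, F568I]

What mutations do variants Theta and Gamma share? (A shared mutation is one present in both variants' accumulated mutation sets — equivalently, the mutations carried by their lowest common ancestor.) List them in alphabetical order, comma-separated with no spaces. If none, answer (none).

Answer: A365V,G879W,L573H,V540E,W447H

Derivation:
Accumulating mutations along path to Theta:
  At Kappa: gained [] -> total []
  At Beta: gained ['L573H', 'G879W', 'V540E'] -> total ['G879W', 'L573H', 'V540E']
  At Gamma: gained ['A365V', 'W447H'] -> total ['A365V', 'G879W', 'L573H', 'V540E', 'W447H']
  At Theta: gained ['I741K', 'F568I'] -> total ['A365V', 'F568I', 'G879W', 'I741K', 'L573H', 'V540E', 'W447H']
Mutations(Theta) = ['A365V', 'F568I', 'G879W', 'I741K', 'L573H', 'V540E', 'W447H']
Accumulating mutations along path to Gamma:
  At Kappa: gained [] -> total []
  At Beta: gained ['L573H', 'G879W', 'V540E'] -> total ['G879W', 'L573H', 'V540E']
  At Gamma: gained ['A365V', 'W447H'] -> total ['A365V', 'G879W', 'L573H', 'V540E', 'W447H']
Mutations(Gamma) = ['A365V', 'G879W', 'L573H', 'V540E', 'W447H']
Intersection: ['A365V', 'F568I', 'G879W', 'I741K', 'L573H', 'V540E', 'W447H'] ∩ ['A365V', 'G879W', 'L573H', 'V540E', 'W447H'] = ['A365V', 'G879W', 'L573H', 'V540E', 'W447H']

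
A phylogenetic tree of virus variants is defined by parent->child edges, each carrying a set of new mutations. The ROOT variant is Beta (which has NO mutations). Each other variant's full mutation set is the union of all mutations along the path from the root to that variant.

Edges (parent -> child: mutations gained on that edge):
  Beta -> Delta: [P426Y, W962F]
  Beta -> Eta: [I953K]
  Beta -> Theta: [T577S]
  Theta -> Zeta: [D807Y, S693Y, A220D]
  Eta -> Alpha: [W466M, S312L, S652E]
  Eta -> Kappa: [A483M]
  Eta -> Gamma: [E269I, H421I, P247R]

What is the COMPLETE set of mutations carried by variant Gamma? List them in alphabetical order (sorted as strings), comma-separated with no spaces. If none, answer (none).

At Beta: gained [] -> total []
At Eta: gained ['I953K'] -> total ['I953K']
At Gamma: gained ['E269I', 'H421I', 'P247R'] -> total ['E269I', 'H421I', 'I953K', 'P247R']

Answer: E269I,H421I,I953K,P247R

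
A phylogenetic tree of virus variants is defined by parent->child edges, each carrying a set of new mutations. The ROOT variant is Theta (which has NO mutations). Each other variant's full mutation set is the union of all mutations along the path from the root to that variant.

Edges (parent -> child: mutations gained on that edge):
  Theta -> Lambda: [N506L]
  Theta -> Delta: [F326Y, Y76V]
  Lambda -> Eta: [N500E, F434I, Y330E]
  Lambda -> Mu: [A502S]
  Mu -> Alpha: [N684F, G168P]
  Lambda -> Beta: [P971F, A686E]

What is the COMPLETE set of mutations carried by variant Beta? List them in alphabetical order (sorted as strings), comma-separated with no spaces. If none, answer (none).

At Theta: gained [] -> total []
At Lambda: gained ['N506L'] -> total ['N506L']
At Beta: gained ['P971F', 'A686E'] -> total ['A686E', 'N506L', 'P971F']

Answer: A686E,N506L,P971F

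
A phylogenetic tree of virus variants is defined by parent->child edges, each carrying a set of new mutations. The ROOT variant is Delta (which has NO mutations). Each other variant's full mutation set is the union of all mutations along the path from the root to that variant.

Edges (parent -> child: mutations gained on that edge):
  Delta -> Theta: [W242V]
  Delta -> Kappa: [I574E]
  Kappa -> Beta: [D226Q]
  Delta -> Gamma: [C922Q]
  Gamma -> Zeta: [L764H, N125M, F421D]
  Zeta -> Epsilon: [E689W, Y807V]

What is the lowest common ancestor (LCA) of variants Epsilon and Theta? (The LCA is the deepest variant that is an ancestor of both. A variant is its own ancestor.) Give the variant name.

Path from root to Epsilon: Delta -> Gamma -> Zeta -> Epsilon
  ancestors of Epsilon: {Delta, Gamma, Zeta, Epsilon}
Path from root to Theta: Delta -> Theta
  ancestors of Theta: {Delta, Theta}
Common ancestors: {Delta}
Walk up from Theta: Theta (not in ancestors of Epsilon), Delta (in ancestors of Epsilon)
Deepest common ancestor (LCA) = Delta

Answer: Delta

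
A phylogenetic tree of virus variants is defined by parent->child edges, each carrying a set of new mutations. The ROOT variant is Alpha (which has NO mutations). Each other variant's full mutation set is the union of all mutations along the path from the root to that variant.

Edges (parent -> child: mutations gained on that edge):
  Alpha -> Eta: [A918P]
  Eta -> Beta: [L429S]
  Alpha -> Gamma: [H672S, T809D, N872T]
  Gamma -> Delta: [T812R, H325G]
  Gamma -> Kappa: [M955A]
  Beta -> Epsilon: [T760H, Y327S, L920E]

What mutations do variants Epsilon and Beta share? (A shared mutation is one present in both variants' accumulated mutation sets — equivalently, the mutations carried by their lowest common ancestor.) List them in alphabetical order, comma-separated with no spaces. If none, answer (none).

Answer: A918P,L429S

Derivation:
Accumulating mutations along path to Epsilon:
  At Alpha: gained [] -> total []
  At Eta: gained ['A918P'] -> total ['A918P']
  At Beta: gained ['L429S'] -> total ['A918P', 'L429S']
  At Epsilon: gained ['T760H', 'Y327S', 'L920E'] -> total ['A918P', 'L429S', 'L920E', 'T760H', 'Y327S']
Mutations(Epsilon) = ['A918P', 'L429S', 'L920E', 'T760H', 'Y327S']
Accumulating mutations along path to Beta:
  At Alpha: gained [] -> total []
  At Eta: gained ['A918P'] -> total ['A918P']
  At Beta: gained ['L429S'] -> total ['A918P', 'L429S']
Mutations(Beta) = ['A918P', 'L429S']
Intersection: ['A918P', 'L429S', 'L920E', 'T760H', 'Y327S'] ∩ ['A918P', 'L429S'] = ['A918P', 'L429S']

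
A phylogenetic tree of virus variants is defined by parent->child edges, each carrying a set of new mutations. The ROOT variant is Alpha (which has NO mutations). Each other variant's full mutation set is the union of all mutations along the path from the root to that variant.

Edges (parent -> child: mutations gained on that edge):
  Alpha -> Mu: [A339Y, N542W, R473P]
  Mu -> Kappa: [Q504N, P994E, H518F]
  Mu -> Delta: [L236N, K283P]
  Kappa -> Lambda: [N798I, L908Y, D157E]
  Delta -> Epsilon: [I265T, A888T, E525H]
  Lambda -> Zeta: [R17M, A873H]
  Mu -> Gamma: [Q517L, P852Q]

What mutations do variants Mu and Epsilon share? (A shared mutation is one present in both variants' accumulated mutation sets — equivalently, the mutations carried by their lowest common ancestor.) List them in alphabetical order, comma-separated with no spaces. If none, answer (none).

Accumulating mutations along path to Mu:
  At Alpha: gained [] -> total []
  At Mu: gained ['A339Y', 'N542W', 'R473P'] -> total ['A339Y', 'N542W', 'R473P']
Mutations(Mu) = ['A339Y', 'N542W', 'R473P']
Accumulating mutations along path to Epsilon:
  At Alpha: gained [] -> total []
  At Mu: gained ['A339Y', 'N542W', 'R473P'] -> total ['A339Y', 'N542W', 'R473P']
  At Delta: gained ['L236N', 'K283P'] -> total ['A339Y', 'K283P', 'L236N', 'N542W', 'R473P']
  At Epsilon: gained ['I265T', 'A888T', 'E525H'] -> total ['A339Y', 'A888T', 'E525H', 'I265T', 'K283P', 'L236N', 'N542W', 'R473P']
Mutations(Epsilon) = ['A339Y', 'A888T', 'E525H', 'I265T', 'K283P', 'L236N', 'N542W', 'R473P']
Intersection: ['A339Y', 'N542W', 'R473P'] ∩ ['A339Y', 'A888T', 'E525H', 'I265T', 'K283P', 'L236N', 'N542W', 'R473P'] = ['A339Y', 'N542W', 'R473P']

Answer: A339Y,N542W,R473P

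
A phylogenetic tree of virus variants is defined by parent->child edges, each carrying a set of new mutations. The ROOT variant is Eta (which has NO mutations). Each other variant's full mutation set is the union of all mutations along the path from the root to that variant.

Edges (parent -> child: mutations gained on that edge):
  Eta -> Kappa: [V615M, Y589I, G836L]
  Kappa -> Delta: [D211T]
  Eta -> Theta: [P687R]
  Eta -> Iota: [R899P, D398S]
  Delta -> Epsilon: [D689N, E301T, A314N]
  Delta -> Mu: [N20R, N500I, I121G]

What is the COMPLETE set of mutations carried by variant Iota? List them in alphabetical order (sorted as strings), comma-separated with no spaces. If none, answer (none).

At Eta: gained [] -> total []
At Iota: gained ['R899P', 'D398S'] -> total ['D398S', 'R899P']

Answer: D398S,R899P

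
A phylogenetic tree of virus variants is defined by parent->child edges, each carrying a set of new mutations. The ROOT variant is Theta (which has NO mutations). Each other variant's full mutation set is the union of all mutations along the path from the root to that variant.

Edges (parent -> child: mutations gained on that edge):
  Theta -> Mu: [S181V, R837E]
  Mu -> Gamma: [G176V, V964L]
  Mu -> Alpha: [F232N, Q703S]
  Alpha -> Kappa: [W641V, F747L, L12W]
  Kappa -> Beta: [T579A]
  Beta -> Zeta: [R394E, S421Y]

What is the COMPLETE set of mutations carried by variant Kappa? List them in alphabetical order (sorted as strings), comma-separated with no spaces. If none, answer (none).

At Theta: gained [] -> total []
At Mu: gained ['S181V', 'R837E'] -> total ['R837E', 'S181V']
At Alpha: gained ['F232N', 'Q703S'] -> total ['F232N', 'Q703S', 'R837E', 'S181V']
At Kappa: gained ['W641V', 'F747L', 'L12W'] -> total ['F232N', 'F747L', 'L12W', 'Q703S', 'R837E', 'S181V', 'W641V']

Answer: F232N,F747L,L12W,Q703S,R837E,S181V,W641V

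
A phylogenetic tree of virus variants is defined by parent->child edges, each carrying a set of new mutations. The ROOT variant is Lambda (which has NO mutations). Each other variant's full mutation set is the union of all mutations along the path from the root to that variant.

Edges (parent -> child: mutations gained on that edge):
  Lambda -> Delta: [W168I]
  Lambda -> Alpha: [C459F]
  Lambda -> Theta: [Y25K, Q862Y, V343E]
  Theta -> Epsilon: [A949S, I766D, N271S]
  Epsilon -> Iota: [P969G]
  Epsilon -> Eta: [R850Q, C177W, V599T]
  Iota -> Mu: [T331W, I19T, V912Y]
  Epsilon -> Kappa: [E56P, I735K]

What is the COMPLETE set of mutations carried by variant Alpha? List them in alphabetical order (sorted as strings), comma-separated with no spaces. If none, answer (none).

At Lambda: gained [] -> total []
At Alpha: gained ['C459F'] -> total ['C459F']

Answer: C459F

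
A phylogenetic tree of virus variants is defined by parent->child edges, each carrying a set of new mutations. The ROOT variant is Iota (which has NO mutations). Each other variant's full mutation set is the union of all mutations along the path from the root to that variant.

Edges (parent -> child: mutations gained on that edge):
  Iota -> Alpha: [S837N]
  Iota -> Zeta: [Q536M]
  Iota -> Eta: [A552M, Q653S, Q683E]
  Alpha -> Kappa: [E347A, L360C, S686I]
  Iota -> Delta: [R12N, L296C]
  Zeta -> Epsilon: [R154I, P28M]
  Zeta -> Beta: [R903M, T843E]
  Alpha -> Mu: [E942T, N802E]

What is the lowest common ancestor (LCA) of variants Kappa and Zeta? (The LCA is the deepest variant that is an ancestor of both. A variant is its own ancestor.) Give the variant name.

Answer: Iota

Derivation:
Path from root to Kappa: Iota -> Alpha -> Kappa
  ancestors of Kappa: {Iota, Alpha, Kappa}
Path from root to Zeta: Iota -> Zeta
  ancestors of Zeta: {Iota, Zeta}
Common ancestors: {Iota}
Walk up from Zeta: Zeta (not in ancestors of Kappa), Iota (in ancestors of Kappa)
Deepest common ancestor (LCA) = Iota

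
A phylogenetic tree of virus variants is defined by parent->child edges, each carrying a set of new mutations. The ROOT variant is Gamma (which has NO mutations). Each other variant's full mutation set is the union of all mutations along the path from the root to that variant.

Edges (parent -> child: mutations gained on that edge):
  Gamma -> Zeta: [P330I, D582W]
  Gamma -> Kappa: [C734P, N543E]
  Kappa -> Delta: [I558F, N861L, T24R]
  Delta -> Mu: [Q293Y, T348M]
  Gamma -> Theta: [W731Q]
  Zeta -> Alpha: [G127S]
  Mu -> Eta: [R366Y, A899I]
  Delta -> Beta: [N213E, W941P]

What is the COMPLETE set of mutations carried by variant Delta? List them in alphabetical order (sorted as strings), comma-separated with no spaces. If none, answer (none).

At Gamma: gained [] -> total []
At Kappa: gained ['C734P', 'N543E'] -> total ['C734P', 'N543E']
At Delta: gained ['I558F', 'N861L', 'T24R'] -> total ['C734P', 'I558F', 'N543E', 'N861L', 'T24R']

Answer: C734P,I558F,N543E,N861L,T24R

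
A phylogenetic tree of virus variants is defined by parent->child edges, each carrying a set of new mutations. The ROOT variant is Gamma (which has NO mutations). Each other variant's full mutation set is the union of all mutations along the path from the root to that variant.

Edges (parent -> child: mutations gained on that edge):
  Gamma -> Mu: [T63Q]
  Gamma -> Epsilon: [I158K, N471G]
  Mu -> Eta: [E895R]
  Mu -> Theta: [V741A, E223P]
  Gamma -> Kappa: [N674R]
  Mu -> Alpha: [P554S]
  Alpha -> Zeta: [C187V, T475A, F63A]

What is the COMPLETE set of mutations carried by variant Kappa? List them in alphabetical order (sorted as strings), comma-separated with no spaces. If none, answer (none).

At Gamma: gained [] -> total []
At Kappa: gained ['N674R'] -> total ['N674R']

Answer: N674R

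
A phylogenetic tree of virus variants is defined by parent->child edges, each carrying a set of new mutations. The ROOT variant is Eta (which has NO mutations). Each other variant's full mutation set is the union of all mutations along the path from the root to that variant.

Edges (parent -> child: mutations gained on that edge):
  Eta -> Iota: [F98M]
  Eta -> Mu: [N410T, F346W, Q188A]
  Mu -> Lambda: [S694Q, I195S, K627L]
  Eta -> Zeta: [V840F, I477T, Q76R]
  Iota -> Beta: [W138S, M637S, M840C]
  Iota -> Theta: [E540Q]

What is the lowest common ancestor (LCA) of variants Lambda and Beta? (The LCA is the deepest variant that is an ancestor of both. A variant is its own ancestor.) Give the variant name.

Path from root to Lambda: Eta -> Mu -> Lambda
  ancestors of Lambda: {Eta, Mu, Lambda}
Path from root to Beta: Eta -> Iota -> Beta
  ancestors of Beta: {Eta, Iota, Beta}
Common ancestors: {Eta}
Walk up from Beta: Beta (not in ancestors of Lambda), Iota (not in ancestors of Lambda), Eta (in ancestors of Lambda)
Deepest common ancestor (LCA) = Eta

Answer: Eta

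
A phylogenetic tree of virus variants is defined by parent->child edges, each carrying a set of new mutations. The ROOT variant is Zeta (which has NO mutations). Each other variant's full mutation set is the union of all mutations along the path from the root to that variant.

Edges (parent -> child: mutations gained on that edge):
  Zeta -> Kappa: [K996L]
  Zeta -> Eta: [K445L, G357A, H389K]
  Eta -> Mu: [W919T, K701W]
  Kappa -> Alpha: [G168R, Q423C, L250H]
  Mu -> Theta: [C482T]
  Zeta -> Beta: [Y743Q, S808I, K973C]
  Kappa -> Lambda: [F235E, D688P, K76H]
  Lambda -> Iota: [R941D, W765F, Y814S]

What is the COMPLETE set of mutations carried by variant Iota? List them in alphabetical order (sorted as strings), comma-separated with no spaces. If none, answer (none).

Answer: D688P,F235E,K76H,K996L,R941D,W765F,Y814S

Derivation:
At Zeta: gained [] -> total []
At Kappa: gained ['K996L'] -> total ['K996L']
At Lambda: gained ['F235E', 'D688P', 'K76H'] -> total ['D688P', 'F235E', 'K76H', 'K996L']
At Iota: gained ['R941D', 'W765F', 'Y814S'] -> total ['D688P', 'F235E', 'K76H', 'K996L', 'R941D', 'W765F', 'Y814S']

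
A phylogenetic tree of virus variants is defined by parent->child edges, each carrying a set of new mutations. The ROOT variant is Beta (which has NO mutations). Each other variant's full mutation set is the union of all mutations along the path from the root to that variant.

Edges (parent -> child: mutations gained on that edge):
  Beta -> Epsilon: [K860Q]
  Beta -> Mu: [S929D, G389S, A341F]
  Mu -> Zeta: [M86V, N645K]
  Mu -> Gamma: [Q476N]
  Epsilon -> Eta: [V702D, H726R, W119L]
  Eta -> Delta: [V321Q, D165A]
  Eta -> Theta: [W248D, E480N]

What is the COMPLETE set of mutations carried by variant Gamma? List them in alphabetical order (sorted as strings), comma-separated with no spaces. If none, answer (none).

Answer: A341F,G389S,Q476N,S929D

Derivation:
At Beta: gained [] -> total []
At Mu: gained ['S929D', 'G389S', 'A341F'] -> total ['A341F', 'G389S', 'S929D']
At Gamma: gained ['Q476N'] -> total ['A341F', 'G389S', 'Q476N', 'S929D']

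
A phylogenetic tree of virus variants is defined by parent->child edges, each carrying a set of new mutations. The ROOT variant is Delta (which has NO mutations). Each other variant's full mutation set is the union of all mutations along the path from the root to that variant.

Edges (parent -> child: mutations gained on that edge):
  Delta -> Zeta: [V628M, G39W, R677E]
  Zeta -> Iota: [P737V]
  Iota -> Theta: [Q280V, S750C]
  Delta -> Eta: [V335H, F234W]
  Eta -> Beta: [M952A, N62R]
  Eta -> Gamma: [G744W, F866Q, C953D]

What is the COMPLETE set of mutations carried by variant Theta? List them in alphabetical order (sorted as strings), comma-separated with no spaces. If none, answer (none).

Answer: G39W,P737V,Q280V,R677E,S750C,V628M

Derivation:
At Delta: gained [] -> total []
At Zeta: gained ['V628M', 'G39W', 'R677E'] -> total ['G39W', 'R677E', 'V628M']
At Iota: gained ['P737V'] -> total ['G39W', 'P737V', 'R677E', 'V628M']
At Theta: gained ['Q280V', 'S750C'] -> total ['G39W', 'P737V', 'Q280V', 'R677E', 'S750C', 'V628M']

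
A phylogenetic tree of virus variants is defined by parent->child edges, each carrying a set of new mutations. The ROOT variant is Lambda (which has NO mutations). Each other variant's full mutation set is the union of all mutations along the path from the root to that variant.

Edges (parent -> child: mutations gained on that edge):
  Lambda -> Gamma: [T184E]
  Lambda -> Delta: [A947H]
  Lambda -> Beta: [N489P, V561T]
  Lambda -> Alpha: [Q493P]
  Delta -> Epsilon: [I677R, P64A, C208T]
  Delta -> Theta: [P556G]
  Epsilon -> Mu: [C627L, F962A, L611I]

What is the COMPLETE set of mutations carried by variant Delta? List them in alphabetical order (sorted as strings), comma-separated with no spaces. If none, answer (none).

Answer: A947H

Derivation:
At Lambda: gained [] -> total []
At Delta: gained ['A947H'] -> total ['A947H']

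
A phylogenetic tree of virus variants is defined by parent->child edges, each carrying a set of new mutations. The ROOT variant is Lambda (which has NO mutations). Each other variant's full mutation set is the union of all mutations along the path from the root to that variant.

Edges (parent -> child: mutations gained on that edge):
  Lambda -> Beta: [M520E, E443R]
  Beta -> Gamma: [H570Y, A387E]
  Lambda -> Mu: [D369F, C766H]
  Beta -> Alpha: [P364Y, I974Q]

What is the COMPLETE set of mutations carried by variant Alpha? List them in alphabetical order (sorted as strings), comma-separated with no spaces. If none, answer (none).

At Lambda: gained [] -> total []
At Beta: gained ['M520E', 'E443R'] -> total ['E443R', 'M520E']
At Alpha: gained ['P364Y', 'I974Q'] -> total ['E443R', 'I974Q', 'M520E', 'P364Y']

Answer: E443R,I974Q,M520E,P364Y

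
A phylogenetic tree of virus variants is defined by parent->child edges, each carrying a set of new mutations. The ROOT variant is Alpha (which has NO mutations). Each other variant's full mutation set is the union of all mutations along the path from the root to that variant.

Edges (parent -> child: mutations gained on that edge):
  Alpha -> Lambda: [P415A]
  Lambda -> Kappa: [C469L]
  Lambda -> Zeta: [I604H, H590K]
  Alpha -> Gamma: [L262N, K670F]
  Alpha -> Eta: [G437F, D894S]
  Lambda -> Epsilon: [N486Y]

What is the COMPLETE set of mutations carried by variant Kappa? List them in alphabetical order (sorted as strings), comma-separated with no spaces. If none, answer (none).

At Alpha: gained [] -> total []
At Lambda: gained ['P415A'] -> total ['P415A']
At Kappa: gained ['C469L'] -> total ['C469L', 'P415A']

Answer: C469L,P415A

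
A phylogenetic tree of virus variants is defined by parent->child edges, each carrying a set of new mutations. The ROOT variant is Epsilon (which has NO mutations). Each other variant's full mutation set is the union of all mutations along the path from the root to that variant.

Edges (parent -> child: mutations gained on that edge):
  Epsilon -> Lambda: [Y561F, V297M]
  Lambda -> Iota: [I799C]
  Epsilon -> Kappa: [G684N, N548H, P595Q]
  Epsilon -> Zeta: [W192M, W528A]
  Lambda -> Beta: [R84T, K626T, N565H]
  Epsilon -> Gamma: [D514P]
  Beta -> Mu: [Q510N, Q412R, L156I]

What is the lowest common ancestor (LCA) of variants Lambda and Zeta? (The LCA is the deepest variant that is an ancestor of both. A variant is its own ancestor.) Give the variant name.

Answer: Epsilon

Derivation:
Path from root to Lambda: Epsilon -> Lambda
  ancestors of Lambda: {Epsilon, Lambda}
Path from root to Zeta: Epsilon -> Zeta
  ancestors of Zeta: {Epsilon, Zeta}
Common ancestors: {Epsilon}
Walk up from Zeta: Zeta (not in ancestors of Lambda), Epsilon (in ancestors of Lambda)
Deepest common ancestor (LCA) = Epsilon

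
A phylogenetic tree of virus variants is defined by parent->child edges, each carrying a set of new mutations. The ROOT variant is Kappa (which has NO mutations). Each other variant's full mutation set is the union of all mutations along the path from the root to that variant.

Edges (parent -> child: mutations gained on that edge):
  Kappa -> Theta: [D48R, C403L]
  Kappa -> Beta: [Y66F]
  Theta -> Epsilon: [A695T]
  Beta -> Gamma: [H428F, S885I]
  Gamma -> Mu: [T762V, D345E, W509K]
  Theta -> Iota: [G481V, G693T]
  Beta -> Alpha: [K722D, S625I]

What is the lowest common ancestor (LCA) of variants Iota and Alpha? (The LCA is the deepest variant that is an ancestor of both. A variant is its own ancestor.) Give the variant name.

Path from root to Iota: Kappa -> Theta -> Iota
  ancestors of Iota: {Kappa, Theta, Iota}
Path from root to Alpha: Kappa -> Beta -> Alpha
  ancestors of Alpha: {Kappa, Beta, Alpha}
Common ancestors: {Kappa}
Walk up from Alpha: Alpha (not in ancestors of Iota), Beta (not in ancestors of Iota), Kappa (in ancestors of Iota)
Deepest common ancestor (LCA) = Kappa

Answer: Kappa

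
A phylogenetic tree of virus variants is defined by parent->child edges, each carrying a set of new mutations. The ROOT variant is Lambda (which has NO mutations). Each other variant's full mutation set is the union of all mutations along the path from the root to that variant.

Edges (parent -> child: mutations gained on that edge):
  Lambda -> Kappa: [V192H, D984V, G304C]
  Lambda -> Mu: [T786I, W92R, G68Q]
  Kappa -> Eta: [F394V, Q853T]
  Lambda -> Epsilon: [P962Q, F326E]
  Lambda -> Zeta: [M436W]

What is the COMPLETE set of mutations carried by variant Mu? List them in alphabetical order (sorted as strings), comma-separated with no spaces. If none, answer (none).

At Lambda: gained [] -> total []
At Mu: gained ['T786I', 'W92R', 'G68Q'] -> total ['G68Q', 'T786I', 'W92R']

Answer: G68Q,T786I,W92R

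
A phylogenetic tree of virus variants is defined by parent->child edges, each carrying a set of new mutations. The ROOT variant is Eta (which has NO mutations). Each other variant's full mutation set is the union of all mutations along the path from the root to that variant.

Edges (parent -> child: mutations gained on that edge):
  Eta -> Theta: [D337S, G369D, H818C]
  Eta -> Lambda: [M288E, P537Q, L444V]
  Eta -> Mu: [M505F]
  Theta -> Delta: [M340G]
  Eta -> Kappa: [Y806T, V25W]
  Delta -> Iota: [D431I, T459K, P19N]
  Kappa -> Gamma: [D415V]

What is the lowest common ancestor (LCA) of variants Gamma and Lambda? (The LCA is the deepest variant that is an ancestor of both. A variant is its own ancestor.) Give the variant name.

Answer: Eta

Derivation:
Path from root to Gamma: Eta -> Kappa -> Gamma
  ancestors of Gamma: {Eta, Kappa, Gamma}
Path from root to Lambda: Eta -> Lambda
  ancestors of Lambda: {Eta, Lambda}
Common ancestors: {Eta}
Walk up from Lambda: Lambda (not in ancestors of Gamma), Eta (in ancestors of Gamma)
Deepest common ancestor (LCA) = Eta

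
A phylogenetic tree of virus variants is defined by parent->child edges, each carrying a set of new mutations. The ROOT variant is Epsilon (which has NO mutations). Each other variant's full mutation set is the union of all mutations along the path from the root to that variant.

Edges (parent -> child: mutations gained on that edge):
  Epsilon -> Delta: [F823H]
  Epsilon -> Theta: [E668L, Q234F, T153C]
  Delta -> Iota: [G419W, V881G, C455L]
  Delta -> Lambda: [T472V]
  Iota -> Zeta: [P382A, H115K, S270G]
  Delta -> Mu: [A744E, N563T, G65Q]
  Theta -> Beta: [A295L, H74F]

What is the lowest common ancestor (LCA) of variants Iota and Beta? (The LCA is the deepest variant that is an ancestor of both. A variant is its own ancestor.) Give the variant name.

Answer: Epsilon

Derivation:
Path from root to Iota: Epsilon -> Delta -> Iota
  ancestors of Iota: {Epsilon, Delta, Iota}
Path from root to Beta: Epsilon -> Theta -> Beta
  ancestors of Beta: {Epsilon, Theta, Beta}
Common ancestors: {Epsilon}
Walk up from Beta: Beta (not in ancestors of Iota), Theta (not in ancestors of Iota), Epsilon (in ancestors of Iota)
Deepest common ancestor (LCA) = Epsilon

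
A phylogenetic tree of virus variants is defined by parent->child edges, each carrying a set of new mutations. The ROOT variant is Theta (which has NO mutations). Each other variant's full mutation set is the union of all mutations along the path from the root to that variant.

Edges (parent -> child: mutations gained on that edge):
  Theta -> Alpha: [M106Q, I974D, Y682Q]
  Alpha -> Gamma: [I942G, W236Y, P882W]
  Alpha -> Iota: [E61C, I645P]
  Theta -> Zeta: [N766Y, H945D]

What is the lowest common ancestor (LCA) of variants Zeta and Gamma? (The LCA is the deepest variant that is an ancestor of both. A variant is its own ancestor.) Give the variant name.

Path from root to Zeta: Theta -> Zeta
  ancestors of Zeta: {Theta, Zeta}
Path from root to Gamma: Theta -> Alpha -> Gamma
  ancestors of Gamma: {Theta, Alpha, Gamma}
Common ancestors: {Theta}
Walk up from Gamma: Gamma (not in ancestors of Zeta), Alpha (not in ancestors of Zeta), Theta (in ancestors of Zeta)
Deepest common ancestor (LCA) = Theta

Answer: Theta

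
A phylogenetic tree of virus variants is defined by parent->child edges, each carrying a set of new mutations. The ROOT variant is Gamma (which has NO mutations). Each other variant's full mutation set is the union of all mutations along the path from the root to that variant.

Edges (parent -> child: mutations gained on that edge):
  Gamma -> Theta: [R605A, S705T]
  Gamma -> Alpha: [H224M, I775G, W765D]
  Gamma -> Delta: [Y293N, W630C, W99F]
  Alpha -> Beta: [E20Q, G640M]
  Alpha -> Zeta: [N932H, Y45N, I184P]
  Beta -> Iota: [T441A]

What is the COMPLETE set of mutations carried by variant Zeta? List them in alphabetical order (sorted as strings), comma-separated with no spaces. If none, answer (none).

At Gamma: gained [] -> total []
At Alpha: gained ['H224M', 'I775G', 'W765D'] -> total ['H224M', 'I775G', 'W765D']
At Zeta: gained ['N932H', 'Y45N', 'I184P'] -> total ['H224M', 'I184P', 'I775G', 'N932H', 'W765D', 'Y45N']

Answer: H224M,I184P,I775G,N932H,W765D,Y45N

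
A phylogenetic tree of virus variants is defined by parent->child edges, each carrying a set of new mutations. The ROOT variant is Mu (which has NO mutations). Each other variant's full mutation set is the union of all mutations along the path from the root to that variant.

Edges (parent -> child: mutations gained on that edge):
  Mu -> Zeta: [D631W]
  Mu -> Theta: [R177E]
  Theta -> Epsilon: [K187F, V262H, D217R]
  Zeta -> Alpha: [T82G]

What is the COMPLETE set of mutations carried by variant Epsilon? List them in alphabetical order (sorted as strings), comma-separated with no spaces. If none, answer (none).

Answer: D217R,K187F,R177E,V262H

Derivation:
At Mu: gained [] -> total []
At Theta: gained ['R177E'] -> total ['R177E']
At Epsilon: gained ['K187F', 'V262H', 'D217R'] -> total ['D217R', 'K187F', 'R177E', 'V262H']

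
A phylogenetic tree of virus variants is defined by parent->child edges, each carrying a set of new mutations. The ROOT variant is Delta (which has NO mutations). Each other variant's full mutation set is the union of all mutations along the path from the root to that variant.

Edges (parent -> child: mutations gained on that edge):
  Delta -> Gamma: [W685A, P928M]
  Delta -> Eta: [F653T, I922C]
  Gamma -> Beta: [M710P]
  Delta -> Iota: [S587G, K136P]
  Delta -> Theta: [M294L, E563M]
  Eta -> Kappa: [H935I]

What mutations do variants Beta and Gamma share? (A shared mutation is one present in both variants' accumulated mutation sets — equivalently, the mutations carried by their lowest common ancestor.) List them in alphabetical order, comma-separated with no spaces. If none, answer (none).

Answer: P928M,W685A

Derivation:
Accumulating mutations along path to Beta:
  At Delta: gained [] -> total []
  At Gamma: gained ['W685A', 'P928M'] -> total ['P928M', 'W685A']
  At Beta: gained ['M710P'] -> total ['M710P', 'P928M', 'W685A']
Mutations(Beta) = ['M710P', 'P928M', 'W685A']
Accumulating mutations along path to Gamma:
  At Delta: gained [] -> total []
  At Gamma: gained ['W685A', 'P928M'] -> total ['P928M', 'W685A']
Mutations(Gamma) = ['P928M', 'W685A']
Intersection: ['M710P', 'P928M', 'W685A'] ∩ ['P928M', 'W685A'] = ['P928M', 'W685A']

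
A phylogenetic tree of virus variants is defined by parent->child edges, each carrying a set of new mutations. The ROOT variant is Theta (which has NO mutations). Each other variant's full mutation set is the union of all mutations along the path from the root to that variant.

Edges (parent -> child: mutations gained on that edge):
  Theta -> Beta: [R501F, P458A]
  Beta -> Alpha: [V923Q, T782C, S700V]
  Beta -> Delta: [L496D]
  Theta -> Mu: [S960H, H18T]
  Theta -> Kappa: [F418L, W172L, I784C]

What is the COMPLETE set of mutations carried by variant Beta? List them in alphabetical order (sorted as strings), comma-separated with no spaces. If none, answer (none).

Answer: P458A,R501F

Derivation:
At Theta: gained [] -> total []
At Beta: gained ['R501F', 'P458A'] -> total ['P458A', 'R501F']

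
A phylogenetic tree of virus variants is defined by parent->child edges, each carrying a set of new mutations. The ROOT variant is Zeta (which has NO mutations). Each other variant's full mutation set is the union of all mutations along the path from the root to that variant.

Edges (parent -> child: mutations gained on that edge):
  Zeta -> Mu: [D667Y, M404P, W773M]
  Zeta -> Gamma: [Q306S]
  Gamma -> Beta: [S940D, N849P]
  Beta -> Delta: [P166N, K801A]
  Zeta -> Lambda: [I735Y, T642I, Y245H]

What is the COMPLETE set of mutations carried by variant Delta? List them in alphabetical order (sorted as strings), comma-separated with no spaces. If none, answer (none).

At Zeta: gained [] -> total []
At Gamma: gained ['Q306S'] -> total ['Q306S']
At Beta: gained ['S940D', 'N849P'] -> total ['N849P', 'Q306S', 'S940D']
At Delta: gained ['P166N', 'K801A'] -> total ['K801A', 'N849P', 'P166N', 'Q306S', 'S940D']

Answer: K801A,N849P,P166N,Q306S,S940D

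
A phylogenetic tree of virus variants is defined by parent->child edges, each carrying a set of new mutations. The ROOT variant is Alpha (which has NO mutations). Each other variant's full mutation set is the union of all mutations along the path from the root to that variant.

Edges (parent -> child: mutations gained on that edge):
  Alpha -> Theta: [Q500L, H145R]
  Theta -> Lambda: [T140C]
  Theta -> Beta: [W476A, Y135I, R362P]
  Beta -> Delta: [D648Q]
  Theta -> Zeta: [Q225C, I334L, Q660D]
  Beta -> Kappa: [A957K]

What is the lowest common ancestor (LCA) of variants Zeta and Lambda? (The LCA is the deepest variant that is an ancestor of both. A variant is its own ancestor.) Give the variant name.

Path from root to Zeta: Alpha -> Theta -> Zeta
  ancestors of Zeta: {Alpha, Theta, Zeta}
Path from root to Lambda: Alpha -> Theta -> Lambda
  ancestors of Lambda: {Alpha, Theta, Lambda}
Common ancestors: {Alpha, Theta}
Walk up from Lambda: Lambda (not in ancestors of Zeta), Theta (in ancestors of Zeta), Alpha (in ancestors of Zeta)
Deepest common ancestor (LCA) = Theta

Answer: Theta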